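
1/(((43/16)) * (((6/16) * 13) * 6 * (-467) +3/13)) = -832/30542685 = -0.00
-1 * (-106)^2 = -11236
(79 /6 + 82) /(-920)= -571 /5520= -0.10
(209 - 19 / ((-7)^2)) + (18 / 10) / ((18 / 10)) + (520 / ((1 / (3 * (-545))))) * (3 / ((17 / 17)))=-124969129 / 49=-2550390.39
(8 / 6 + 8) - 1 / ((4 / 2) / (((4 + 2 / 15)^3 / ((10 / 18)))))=-33888 / 625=-54.22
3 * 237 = 711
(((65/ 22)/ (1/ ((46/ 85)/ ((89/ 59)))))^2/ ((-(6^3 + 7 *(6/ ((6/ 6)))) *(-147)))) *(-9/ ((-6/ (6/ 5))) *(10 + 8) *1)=0.00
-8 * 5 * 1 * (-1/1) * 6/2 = 120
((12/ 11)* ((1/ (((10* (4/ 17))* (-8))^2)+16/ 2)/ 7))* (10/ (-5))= -223497/ 89600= -2.49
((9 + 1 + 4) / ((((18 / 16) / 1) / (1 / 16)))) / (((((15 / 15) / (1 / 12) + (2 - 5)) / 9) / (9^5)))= 45927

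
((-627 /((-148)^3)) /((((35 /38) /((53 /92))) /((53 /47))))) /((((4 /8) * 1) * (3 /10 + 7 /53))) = 1773571701 /2808758287328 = 0.00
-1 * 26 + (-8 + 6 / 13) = -436 / 13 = -33.54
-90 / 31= -2.90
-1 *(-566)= 566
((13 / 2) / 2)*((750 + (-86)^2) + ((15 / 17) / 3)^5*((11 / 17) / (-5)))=2556120192587 / 96550276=26474.50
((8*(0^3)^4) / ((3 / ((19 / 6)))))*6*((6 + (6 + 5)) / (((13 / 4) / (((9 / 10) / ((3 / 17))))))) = 0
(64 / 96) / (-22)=-1 / 33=-0.03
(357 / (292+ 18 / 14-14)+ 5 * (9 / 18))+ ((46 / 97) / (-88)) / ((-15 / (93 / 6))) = 2228615 / 588984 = 3.78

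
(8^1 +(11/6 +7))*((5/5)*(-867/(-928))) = 29189/1856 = 15.73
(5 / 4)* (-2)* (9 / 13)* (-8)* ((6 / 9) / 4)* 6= 13.85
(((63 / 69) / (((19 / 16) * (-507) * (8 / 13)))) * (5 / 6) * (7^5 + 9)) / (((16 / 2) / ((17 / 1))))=-1250690 / 17043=-73.38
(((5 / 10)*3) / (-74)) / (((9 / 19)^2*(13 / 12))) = -361 / 4329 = -0.08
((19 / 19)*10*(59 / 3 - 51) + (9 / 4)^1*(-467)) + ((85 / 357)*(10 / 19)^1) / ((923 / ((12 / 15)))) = -2009441911 / 1473108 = -1364.08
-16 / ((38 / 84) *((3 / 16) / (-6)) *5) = 21504 / 95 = 226.36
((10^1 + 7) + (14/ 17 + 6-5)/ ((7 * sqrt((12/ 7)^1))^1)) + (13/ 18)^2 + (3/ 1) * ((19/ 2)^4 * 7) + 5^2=31 * sqrt(21)/ 714 + 221731129/ 1296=171089.03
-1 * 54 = -54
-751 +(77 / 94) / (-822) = -58028345 / 77268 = -751.00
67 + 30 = 97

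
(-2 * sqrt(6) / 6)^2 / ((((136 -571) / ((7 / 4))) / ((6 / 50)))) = -7 / 21750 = -0.00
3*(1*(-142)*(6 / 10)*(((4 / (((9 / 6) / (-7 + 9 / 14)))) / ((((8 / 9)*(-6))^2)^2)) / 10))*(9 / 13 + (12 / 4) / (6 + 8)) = 50672061 / 104366080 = 0.49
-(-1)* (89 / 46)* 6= 267 / 23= 11.61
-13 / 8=-1.62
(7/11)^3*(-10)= -3430/1331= -2.58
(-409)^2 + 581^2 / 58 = 10039859 / 58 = 173101.02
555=555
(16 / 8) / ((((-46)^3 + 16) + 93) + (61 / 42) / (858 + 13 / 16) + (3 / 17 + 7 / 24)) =-0.00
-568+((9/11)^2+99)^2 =137127512/14641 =9365.99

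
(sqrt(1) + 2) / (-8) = -3 / 8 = -0.38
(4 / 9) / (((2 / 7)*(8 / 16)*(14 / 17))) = 34 / 9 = 3.78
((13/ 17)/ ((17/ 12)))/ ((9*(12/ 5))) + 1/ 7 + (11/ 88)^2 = 213791/ 1165248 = 0.18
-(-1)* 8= 8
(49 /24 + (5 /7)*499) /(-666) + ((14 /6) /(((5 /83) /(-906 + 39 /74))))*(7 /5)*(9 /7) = -35317510931 /559440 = -63130.11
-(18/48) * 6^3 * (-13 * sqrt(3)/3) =351 * sqrt(3) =607.95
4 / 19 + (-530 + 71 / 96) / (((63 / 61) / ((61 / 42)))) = -3591129427 / 4826304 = -744.07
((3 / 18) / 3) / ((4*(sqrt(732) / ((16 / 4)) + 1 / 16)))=-2 / 105399 + 16*sqrt(183) / 105399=0.00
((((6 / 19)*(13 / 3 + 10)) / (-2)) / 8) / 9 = -43 / 1368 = -0.03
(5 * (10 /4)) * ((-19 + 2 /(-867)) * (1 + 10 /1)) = -4530625 /1734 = -2612.82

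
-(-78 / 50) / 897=1 / 575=0.00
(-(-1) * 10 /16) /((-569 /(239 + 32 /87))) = -104125 /396024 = -0.26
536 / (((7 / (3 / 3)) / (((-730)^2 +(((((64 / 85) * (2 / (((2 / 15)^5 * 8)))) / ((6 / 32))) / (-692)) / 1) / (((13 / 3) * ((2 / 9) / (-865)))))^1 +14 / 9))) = 601097504984 / 13923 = 43172987.50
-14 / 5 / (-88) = 7 / 220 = 0.03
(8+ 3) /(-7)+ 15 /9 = 2 /21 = 0.10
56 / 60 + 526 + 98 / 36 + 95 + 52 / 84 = 393923 / 630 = 625.27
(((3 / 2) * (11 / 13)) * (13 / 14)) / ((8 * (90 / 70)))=11 / 96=0.11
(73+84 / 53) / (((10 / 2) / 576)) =8592.18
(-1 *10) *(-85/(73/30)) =25500/73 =349.32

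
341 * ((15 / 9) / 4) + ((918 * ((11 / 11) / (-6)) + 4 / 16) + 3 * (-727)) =-6575 / 3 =-2191.67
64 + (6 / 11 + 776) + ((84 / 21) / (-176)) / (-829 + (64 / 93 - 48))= 3014085141 / 3585868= 840.55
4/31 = 0.13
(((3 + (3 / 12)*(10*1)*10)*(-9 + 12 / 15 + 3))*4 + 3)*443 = -1283371 / 5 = -256674.20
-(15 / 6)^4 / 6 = -625 / 96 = -6.51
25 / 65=5 / 13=0.38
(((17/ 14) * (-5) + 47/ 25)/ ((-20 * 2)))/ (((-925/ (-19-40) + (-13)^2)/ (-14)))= -28851/ 3632000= -0.01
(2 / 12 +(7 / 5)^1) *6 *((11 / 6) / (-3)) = -517 / 90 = -5.74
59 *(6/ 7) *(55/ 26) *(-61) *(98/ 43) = -8313690/ 559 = -14872.43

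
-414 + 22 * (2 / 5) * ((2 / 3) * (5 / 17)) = -21026 / 51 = -412.27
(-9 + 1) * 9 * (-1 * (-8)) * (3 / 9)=-192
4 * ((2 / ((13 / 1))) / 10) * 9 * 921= 33156 / 65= 510.09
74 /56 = 37 /28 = 1.32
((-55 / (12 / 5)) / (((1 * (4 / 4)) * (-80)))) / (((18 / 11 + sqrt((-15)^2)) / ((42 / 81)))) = 4235 / 474336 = 0.01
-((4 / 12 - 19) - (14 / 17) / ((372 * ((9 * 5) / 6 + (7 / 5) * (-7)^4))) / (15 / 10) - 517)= 85592530633 / 159786927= 535.67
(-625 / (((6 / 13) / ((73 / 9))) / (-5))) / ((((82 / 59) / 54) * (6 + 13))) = 174971875 / 1558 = 112305.44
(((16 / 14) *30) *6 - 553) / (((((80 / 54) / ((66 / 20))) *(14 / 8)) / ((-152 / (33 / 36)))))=89791416 / 1225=73299.12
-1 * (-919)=919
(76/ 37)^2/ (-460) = -1444/ 157435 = -0.01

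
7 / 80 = 0.09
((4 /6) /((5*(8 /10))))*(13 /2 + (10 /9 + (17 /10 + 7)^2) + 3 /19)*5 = 1427149 /20520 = 69.55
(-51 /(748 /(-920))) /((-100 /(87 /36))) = -667 /440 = -1.52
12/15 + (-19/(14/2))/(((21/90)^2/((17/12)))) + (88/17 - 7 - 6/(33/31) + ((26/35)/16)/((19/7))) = -3766674039/48747160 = -77.27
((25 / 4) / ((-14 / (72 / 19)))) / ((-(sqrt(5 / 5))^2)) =225 / 133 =1.69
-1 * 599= -599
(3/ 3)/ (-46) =-1/ 46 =-0.02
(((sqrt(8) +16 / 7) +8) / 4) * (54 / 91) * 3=81 * sqrt(2) / 91 +2916 / 637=5.84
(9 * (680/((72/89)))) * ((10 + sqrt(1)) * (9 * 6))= 4493610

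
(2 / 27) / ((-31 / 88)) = -176 / 837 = -0.21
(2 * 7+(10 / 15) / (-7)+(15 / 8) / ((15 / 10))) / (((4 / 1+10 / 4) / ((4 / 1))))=2546 / 273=9.33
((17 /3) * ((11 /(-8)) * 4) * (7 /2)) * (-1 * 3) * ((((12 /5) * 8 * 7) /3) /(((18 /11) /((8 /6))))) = 1612688 /135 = 11945.84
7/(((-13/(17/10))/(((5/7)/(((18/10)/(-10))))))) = 425/117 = 3.63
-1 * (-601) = 601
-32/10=-16/5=-3.20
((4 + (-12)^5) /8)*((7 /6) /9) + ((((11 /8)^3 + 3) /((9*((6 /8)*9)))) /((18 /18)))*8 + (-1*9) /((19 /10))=-298142563 /73872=-4035.93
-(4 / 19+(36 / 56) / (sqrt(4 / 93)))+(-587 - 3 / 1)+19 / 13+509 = -19698 / 247 - 9*sqrt(93) / 28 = -82.85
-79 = -79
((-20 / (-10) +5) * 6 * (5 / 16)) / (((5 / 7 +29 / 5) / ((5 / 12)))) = 6125 / 7296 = 0.84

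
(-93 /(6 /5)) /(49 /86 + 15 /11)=-2365 /59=-40.08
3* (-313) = -939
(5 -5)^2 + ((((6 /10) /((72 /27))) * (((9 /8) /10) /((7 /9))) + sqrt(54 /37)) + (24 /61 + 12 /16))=1606869 /1366400 + 3 * sqrt(222) /37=2.38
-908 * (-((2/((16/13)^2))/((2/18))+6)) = 519603/32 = 16237.59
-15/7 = -2.14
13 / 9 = 1.44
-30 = -30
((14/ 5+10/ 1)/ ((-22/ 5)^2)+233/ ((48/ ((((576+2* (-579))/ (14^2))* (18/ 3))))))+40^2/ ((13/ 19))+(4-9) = 2771860681/ 1233232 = 2247.64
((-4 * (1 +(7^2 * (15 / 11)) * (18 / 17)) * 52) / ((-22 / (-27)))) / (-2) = 18837468 / 2057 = 9157.74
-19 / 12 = -1.58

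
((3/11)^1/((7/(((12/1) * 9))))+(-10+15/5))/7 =-215/539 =-0.40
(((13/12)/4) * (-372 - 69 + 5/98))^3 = -177285538062319609/104088305664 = -1703222.44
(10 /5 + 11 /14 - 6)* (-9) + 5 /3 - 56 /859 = 30.53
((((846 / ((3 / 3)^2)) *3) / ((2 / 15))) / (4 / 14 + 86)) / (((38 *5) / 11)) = 293139 / 22952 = 12.77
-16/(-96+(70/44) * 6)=176/951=0.19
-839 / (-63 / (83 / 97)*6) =69637 / 36666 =1.90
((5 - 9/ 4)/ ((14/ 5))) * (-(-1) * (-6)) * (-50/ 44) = 375/ 56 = 6.70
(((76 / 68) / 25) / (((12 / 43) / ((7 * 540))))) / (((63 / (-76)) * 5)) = -62092 / 425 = -146.10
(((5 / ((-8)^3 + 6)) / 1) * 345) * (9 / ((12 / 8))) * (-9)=2025 / 11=184.09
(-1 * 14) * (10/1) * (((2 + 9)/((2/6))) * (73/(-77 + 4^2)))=337260/61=5528.85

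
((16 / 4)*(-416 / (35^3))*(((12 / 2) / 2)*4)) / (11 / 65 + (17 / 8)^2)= -16613376 / 167118175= -0.10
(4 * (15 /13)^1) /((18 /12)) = 40 /13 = 3.08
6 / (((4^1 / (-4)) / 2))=-12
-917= -917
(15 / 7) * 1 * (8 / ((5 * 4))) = 6 / 7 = 0.86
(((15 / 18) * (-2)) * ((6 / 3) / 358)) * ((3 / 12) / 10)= -1 / 4296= -0.00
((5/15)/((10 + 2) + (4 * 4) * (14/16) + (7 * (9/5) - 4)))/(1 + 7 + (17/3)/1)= 5/7093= 0.00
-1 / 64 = -0.02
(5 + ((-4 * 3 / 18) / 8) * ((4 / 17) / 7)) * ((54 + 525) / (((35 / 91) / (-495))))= -443129544 / 119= -3723777.68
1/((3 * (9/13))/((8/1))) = 104/27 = 3.85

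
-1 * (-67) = 67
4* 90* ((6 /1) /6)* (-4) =-1440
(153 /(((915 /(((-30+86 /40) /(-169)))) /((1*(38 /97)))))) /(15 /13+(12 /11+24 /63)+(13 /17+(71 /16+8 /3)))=16956251928 /16484441446525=0.00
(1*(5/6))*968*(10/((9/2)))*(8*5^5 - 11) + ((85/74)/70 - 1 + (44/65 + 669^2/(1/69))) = 137594053296043/1818180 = 75676804.99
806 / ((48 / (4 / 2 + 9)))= 4433 / 24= 184.71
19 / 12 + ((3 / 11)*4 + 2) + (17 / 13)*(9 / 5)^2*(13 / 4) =30433 / 1650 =18.44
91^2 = 8281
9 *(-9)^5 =-531441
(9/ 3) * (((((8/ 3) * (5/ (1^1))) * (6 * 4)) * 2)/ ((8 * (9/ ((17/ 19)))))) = 1360/ 57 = 23.86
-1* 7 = -7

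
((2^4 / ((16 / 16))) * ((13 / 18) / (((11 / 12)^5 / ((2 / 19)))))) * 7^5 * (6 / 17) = 579920560128 / 52019473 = 11148.14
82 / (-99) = -82 / 99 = -0.83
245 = 245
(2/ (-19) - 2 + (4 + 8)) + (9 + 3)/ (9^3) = 45760/ 4617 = 9.91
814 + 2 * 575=1964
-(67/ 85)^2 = -4489/ 7225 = -0.62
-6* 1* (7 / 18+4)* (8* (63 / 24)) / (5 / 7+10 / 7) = -3871 / 15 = -258.07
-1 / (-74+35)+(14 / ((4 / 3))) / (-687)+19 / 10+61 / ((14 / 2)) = 3321104 / 312585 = 10.62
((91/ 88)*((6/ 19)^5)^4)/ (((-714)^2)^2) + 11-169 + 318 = 1895284855885801105745659966572324896/ 11845530349286256910910346139179533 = 160.00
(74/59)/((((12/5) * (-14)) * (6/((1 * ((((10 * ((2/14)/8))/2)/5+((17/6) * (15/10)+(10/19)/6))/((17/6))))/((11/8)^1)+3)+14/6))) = -18947515/1923937372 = -0.01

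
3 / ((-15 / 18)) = -18 / 5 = -3.60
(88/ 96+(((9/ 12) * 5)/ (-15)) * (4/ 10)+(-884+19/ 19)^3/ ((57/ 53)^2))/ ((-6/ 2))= 38677985388593/ 194940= 198409692.15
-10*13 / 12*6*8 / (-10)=52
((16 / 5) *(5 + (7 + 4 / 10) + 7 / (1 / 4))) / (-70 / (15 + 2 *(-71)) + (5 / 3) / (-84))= 103436928 / 425125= 243.31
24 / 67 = 0.36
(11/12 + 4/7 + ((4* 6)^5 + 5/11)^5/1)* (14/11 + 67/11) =11691968665056651566696623003027791299478657/49603708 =235707553658219493726086400000000000.00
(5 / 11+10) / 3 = 115 / 33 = 3.48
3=3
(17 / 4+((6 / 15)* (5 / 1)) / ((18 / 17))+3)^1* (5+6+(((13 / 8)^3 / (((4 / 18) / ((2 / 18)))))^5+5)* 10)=95498636623391605793 / 20266198323167232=4712.21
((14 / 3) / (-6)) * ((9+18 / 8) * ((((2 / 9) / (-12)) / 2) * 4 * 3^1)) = 35 / 36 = 0.97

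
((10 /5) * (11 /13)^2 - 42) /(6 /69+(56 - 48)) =-78844 /15717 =-5.02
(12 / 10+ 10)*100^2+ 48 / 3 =112016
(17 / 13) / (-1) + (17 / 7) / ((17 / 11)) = 24 / 91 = 0.26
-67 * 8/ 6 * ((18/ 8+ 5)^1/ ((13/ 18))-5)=-450.10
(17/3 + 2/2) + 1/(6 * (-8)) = 6.65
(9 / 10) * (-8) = -36 / 5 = -7.20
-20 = -20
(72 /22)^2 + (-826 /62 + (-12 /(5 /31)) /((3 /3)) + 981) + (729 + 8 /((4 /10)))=31001793 /18755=1652.99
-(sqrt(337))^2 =-337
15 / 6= 5 / 2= 2.50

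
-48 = -48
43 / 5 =8.60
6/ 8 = 0.75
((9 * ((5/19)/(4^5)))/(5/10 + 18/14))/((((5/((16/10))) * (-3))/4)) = -0.00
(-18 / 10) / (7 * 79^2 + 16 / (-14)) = -63 / 1529005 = -0.00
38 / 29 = 1.31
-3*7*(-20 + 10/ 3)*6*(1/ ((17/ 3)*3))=123.53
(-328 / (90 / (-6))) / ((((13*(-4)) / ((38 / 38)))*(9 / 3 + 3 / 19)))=-779 / 5850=-0.13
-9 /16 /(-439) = 9 /7024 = 0.00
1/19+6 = 115/19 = 6.05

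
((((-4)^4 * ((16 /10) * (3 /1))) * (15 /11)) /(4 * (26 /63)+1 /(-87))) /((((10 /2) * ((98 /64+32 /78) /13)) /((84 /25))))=45893188583424 /9978216875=4599.34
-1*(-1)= 1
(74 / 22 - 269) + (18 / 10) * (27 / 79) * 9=-1130133 / 4345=-260.10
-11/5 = -2.20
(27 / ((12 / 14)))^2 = 3969 / 4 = 992.25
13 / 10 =1.30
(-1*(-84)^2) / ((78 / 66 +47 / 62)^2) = -7441984 / 3969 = -1875.03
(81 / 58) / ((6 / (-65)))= -1755 / 116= -15.13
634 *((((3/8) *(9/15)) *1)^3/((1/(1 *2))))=231093/16000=14.44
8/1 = 8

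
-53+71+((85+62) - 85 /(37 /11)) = 5170 /37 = 139.73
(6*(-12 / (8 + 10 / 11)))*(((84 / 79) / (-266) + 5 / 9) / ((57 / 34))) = -11146696 / 4192293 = -2.66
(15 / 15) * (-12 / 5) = -12 / 5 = -2.40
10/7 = 1.43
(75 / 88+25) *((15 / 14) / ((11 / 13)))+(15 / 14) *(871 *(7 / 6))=2171195 / 1936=1121.49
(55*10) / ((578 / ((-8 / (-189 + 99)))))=220 / 2601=0.08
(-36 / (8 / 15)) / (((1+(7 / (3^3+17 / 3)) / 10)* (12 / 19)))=-104.63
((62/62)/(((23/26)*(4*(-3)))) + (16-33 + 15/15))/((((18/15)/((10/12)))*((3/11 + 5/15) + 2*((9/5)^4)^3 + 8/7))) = -0.00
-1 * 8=-8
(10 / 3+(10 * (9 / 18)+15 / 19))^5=63189.14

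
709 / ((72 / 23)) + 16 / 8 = 228.49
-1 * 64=-64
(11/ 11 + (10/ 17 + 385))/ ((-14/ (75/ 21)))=-82150/ 833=-98.62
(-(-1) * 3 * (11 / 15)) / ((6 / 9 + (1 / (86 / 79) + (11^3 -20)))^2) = 732204 / 573408953045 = 0.00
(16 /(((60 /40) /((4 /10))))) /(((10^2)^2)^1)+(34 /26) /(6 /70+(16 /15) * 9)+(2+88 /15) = 36734667 /4590625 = 8.00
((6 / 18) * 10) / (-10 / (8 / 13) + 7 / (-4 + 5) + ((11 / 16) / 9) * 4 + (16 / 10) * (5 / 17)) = -1020 / 2593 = -0.39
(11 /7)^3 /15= 1331 /5145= 0.26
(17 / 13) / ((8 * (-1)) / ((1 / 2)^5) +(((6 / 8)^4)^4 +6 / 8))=-73014444032 / 14251215622579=-0.01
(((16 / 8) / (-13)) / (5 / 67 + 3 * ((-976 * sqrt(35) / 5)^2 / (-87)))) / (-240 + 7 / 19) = -12730 / 911831892179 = -0.00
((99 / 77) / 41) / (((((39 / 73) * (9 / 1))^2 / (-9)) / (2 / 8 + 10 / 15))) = -58619 / 5238324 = -0.01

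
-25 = -25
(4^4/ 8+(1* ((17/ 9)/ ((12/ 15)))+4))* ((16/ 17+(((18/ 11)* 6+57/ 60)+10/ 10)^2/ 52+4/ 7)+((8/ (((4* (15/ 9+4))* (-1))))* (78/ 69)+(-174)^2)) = 96017102799151679/ 82661779200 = 1161565.89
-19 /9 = -2.11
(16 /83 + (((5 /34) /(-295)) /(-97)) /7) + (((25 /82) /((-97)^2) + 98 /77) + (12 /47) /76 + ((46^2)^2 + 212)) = 9887820334781523868824 /2208251503037041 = 4477669.47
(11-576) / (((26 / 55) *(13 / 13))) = -31075 / 26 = -1195.19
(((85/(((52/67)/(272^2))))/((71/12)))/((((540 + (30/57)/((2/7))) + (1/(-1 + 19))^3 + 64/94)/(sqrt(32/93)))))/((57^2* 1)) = 51329187717120* sqrt(186)/1536046018433563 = 0.46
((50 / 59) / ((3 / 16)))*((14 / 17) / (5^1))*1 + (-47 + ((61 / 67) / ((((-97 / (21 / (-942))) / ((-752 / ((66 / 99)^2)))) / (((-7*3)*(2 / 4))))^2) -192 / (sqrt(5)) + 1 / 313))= -192*sqrt(5) / 5 -454757690627325733 / 14634709340224899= -116.94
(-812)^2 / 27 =659344 / 27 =24420.15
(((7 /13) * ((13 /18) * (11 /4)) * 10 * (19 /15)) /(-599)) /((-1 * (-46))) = -1463 /2975832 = -0.00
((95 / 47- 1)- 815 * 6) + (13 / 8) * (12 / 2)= -917295 / 188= -4879.23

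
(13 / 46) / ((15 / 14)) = 91 / 345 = 0.26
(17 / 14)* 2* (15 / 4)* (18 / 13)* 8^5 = 37601280 / 91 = 413200.88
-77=-77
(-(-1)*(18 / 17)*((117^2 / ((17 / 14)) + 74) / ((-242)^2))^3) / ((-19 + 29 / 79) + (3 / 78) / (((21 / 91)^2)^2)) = -25837966830219812064 / 17012153626418692315541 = -0.00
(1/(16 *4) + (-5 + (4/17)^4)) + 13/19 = -436420013/101561536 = -4.30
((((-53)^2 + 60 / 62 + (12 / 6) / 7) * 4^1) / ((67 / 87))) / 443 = 212219100 / 6440777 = 32.95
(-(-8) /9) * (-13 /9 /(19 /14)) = -1456 /1539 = -0.95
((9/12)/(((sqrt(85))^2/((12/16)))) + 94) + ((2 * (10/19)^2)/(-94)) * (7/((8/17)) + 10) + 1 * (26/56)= 15235811021/161525840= 94.32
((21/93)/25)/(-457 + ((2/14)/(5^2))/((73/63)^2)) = -37303/1887380998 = -0.00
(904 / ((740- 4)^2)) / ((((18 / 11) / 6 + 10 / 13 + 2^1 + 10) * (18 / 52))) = 210067 / 568272960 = 0.00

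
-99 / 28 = -3.54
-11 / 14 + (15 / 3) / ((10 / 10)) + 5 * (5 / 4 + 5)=993 / 28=35.46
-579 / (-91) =579 / 91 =6.36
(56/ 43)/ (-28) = -2/ 43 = -0.05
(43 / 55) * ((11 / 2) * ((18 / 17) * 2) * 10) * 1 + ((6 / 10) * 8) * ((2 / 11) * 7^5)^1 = 14758.99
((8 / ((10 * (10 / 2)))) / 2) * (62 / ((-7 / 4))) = -496 / 175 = -2.83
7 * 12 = 84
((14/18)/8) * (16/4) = 7/18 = 0.39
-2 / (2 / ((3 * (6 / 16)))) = -9 / 8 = -1.12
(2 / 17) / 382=1 / 3247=0.00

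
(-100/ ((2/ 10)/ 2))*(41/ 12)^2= -210125/ 18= -11673.61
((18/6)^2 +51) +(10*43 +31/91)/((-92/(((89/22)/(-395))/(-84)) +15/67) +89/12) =294799712454864/4913375244323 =60.00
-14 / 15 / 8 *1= -7 / 60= -0.12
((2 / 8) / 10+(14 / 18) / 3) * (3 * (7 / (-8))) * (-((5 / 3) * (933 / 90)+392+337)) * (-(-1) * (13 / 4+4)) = 837157993 / 207360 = 4037.22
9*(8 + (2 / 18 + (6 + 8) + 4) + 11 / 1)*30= 10020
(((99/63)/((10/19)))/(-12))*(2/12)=-209/5040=-0.04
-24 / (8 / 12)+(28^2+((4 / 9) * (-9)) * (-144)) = 1324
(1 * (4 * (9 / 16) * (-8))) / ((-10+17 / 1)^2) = -18 / 49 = -0.37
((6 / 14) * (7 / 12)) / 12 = 1 / 48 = 0.02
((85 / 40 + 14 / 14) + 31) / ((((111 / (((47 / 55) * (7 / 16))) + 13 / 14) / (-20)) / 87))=-39070395 / 195971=-199.37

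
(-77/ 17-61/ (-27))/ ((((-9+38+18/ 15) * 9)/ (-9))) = 5210/ 69309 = 0.08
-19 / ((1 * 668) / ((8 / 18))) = -19 / 1503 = -0.01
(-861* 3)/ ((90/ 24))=-3444/ 5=-688.80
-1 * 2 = -2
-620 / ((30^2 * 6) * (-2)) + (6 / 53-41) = -1168537 / 28620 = -40.83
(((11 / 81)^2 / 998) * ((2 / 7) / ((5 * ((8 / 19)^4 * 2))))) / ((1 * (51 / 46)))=362683343 / 23936946647040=0.00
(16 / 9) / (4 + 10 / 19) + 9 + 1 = 4022 / 387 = 10.39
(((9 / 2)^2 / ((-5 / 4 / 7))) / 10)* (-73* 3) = 124173 / 50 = 2483.46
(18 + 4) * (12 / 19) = 264 / 19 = 13.89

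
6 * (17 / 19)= 102 / 19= 5.37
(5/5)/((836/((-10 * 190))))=-25/11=-2.27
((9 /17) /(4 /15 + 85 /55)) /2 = 1485 /10166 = 0.15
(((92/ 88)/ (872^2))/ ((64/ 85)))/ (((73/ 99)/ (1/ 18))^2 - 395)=-21505/ 2577178615808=-0.00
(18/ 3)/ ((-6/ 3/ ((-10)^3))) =3000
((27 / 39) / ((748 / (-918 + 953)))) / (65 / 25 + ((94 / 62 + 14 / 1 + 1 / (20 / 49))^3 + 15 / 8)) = 18768330000 / 3362471189094589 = 0.00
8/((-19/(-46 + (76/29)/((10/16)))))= 17.60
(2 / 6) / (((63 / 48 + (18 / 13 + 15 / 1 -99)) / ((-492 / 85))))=34112 / 1437435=0.02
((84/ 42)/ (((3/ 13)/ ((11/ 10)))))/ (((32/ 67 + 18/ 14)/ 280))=3755752/ 2481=1513.81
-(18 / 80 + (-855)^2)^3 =-25002133130502292563729 / 64000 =-390658330164098321.31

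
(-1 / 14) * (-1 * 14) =1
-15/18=-0.83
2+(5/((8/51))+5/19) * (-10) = -24273/76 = -319.38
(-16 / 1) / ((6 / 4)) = -32 / 3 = -10.67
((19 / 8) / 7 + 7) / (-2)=-411 / 112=-3.67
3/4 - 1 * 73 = -72.25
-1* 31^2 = -961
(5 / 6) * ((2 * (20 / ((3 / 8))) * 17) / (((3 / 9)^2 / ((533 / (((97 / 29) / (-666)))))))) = -140003323200 / 97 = -1443333228.87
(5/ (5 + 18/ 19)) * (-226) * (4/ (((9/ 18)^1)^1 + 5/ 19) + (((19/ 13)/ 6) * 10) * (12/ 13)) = -6974520/ 4901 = -1423.08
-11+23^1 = 12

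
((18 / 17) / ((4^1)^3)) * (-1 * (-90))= 405 / 272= 1.49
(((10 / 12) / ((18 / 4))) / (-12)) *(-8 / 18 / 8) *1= 5 / 5832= 0.00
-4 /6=-0.67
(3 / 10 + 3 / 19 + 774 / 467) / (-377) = -187689 / 33451210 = -0.01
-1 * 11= -11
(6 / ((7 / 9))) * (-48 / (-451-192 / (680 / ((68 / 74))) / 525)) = 148000 / 180261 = 0.82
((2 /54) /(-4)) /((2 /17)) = -17 /216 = -0.08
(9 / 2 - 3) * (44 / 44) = 3 / 2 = 1.50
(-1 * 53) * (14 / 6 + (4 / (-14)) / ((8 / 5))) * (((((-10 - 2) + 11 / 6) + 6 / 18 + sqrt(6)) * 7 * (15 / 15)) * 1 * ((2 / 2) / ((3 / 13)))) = 7357831 / 216 - 124709 * sqrt(6) / 36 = 25578.66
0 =0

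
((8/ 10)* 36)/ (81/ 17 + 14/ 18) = 1377/ 265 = 5.20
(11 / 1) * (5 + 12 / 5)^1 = 407 / 5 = 81.40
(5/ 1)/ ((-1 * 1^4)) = -5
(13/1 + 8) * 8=168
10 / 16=5 / 8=0.62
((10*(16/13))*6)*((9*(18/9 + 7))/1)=77760/13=5981.54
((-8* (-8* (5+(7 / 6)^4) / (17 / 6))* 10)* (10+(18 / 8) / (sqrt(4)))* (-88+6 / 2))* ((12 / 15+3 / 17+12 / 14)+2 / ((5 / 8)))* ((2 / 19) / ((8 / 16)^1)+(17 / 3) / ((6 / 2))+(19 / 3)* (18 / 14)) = -290227909483000 / 3845961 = -75463040.18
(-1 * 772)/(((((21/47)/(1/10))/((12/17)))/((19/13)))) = -1378792/7735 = -178.25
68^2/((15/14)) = 64736/15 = 4315.73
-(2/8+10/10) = -5/4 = -1.25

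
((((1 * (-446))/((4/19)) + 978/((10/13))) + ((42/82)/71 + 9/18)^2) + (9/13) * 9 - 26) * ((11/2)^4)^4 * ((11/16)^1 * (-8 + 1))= 6755478673622154619856739509637/2310243048488960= 2924141976334762.75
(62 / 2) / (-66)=-0.47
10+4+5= 19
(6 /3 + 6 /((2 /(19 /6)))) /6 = 23 /12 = 1.92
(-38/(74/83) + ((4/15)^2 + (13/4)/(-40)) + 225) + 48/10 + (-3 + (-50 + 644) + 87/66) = 779.49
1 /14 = 0.07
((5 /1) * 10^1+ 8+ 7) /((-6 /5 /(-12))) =650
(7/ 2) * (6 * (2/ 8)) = 21/ 4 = 5.25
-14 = -14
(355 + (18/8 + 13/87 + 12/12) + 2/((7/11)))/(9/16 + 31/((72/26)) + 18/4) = 10568604/475223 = 22.24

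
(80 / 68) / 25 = 4 / 85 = 0.05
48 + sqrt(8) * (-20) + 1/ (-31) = 1487/ 31 -40 * sqrt(2) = -8.60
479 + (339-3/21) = 5725/7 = 817.86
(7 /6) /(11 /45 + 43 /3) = 105 /1312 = 0.08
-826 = -826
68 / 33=2.06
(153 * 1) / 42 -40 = -509 / 14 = -36.36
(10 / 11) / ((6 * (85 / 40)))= 40 / 561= 0.07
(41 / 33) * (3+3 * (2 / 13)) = 615 / 143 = 4.30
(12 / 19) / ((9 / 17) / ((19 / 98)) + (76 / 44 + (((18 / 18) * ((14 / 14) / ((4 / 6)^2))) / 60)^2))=14361600 / 101401577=0.14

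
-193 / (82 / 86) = -202.41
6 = 6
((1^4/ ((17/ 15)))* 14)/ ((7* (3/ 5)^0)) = 30/ 17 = 1.76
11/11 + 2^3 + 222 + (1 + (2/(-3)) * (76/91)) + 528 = 207328/273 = 759.44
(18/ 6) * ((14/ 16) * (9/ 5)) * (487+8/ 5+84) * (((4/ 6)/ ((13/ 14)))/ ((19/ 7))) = 8838081/ 12350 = 715.63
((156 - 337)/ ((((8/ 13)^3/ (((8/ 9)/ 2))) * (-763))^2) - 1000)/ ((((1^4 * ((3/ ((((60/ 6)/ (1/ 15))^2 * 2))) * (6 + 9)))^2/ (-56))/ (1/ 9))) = 12071870034819203125/ 1940119776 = 6222229258.29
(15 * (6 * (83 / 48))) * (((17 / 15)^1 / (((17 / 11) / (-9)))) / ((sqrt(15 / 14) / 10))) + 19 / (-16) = -2739 * sqrt(210) / 4 -19 / 16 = -9924.16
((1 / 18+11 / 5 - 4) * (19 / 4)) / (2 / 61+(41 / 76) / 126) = -24201079 / 108265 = -223.54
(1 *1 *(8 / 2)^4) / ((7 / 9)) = 2304 / 7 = 329.14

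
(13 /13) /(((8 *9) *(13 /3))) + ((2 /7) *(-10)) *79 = -225.71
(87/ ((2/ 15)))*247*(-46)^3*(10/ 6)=-26145666300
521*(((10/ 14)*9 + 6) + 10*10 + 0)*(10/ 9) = 4100270/ 63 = 65083.65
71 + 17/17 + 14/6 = 223/3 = 74.33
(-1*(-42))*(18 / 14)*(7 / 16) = 189 / 8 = 23.62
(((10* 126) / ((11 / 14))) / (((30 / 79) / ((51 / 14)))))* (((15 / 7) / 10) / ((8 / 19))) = 688959 / 88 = 7829.08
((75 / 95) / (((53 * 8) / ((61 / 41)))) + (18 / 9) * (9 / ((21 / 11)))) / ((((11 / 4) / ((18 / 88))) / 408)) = 10008926919 / 34970089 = 286.21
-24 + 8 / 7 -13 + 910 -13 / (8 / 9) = 859.52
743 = 743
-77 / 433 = -0.18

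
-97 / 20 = -4.85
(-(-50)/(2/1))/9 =25/9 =2.78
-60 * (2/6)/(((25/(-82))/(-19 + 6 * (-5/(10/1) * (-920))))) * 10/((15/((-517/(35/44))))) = -40903087808/525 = -77910643.44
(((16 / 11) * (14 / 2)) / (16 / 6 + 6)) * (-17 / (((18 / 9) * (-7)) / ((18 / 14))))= 1836 / 1001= 1.83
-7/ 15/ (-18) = 7/ 270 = 0.03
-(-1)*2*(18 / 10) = 18 / 5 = 3.60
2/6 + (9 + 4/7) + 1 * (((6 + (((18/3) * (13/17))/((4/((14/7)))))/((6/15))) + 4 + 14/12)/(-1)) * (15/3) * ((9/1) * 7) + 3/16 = -30353713/5712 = -5314.03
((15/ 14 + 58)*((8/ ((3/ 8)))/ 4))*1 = 315.05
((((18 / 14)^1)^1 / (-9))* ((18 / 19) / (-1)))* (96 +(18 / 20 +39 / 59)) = 74007 / 5605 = 13.20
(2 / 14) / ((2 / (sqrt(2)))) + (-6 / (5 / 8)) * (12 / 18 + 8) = -416 / 5 + sqrt(2) / 14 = -83.10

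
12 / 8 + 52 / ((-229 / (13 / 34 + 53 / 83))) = 1.27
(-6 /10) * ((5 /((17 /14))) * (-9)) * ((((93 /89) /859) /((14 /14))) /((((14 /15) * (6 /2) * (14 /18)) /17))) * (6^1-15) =-1016955 /535157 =-1.90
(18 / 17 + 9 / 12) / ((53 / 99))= 12177 / 3604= 3.38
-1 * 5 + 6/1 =1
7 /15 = 0.47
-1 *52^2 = -2704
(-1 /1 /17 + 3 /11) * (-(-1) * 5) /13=200 /2431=0.08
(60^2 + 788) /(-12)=-1097 /3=-365.67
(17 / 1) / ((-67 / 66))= -1122 / 67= -16.75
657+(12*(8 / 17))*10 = 12129 / 17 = 713.47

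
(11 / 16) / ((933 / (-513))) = -1881 / 4976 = -0.38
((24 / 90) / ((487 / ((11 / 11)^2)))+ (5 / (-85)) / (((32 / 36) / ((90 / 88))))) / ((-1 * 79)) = 0.00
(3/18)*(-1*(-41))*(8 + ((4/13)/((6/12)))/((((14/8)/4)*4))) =15580/273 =57.07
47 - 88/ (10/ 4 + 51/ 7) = 5207/ 137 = 38.01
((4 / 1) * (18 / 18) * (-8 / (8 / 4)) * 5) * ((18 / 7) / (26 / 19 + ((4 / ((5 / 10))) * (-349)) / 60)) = 51300 / 11263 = 4.55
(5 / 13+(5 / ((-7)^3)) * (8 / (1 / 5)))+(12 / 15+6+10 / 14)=163106 / 22295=7.32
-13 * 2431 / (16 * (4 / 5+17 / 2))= -158015 / 744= -212.39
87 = 87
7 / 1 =7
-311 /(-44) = 311 /44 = 7.07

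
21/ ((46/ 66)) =693/ 23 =30.13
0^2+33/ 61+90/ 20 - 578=-69901/ 122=-572.96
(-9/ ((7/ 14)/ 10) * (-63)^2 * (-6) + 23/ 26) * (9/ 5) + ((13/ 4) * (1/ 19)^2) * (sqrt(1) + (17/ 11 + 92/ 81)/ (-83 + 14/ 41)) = 546697743116944559/ 70854890535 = 7715737.60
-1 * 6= -6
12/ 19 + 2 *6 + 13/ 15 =3847/ 285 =13.50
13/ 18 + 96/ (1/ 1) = 96.72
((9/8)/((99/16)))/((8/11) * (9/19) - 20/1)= -0.01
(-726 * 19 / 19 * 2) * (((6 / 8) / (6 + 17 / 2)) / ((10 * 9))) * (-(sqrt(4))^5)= 3872 / 145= 26.70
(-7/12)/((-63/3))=1/36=0.03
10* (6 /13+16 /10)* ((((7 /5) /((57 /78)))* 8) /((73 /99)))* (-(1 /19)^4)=-2971584 /903776135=-0.00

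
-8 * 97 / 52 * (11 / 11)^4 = -14.92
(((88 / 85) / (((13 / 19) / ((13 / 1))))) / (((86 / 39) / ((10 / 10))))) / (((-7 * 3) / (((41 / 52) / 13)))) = -8569 / 332605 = -0.03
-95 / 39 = -2.44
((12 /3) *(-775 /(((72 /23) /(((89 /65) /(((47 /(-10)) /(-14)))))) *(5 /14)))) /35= -1776796 /5499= -323.11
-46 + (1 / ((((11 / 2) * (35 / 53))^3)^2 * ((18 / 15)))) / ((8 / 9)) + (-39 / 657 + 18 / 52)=-169531203477738712063 / 3708615725708643750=-45.71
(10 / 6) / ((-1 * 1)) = -5 / 3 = -1.67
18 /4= 9 /2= 4.50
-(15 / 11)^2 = -225 / 121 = -1.86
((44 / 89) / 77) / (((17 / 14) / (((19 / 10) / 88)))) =19 / 166430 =0.00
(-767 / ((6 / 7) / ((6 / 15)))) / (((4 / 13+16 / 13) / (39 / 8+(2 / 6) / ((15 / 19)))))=-133102879 / 108000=-1232.43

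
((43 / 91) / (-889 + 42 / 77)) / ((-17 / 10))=4730 / 15118831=0.00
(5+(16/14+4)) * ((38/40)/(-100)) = -1349/14000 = -0.10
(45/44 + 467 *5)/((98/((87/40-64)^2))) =125721041053/1379840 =91112.77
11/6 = 1.83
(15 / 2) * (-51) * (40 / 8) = -3825 / 2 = -1912.50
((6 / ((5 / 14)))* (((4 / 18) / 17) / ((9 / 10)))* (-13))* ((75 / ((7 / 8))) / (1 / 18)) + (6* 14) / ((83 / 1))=-6904172 / 1411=-4893.11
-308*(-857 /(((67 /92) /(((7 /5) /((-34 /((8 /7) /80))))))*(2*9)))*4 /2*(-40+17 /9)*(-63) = -14576442188 /256275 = -56878.13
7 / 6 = 1.17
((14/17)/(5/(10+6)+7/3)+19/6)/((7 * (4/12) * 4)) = 45053/120904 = 0.37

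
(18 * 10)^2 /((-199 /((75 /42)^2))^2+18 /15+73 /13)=164531250000 /19811665583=8.30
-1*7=-7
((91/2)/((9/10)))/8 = 455/72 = 6.32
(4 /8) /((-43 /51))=-51 /86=-0.59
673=673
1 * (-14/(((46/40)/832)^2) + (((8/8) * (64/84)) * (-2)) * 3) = -27135197728/3703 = -7327895.69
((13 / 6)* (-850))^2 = 3391736.11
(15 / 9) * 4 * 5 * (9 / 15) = 20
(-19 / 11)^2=361 / 121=2.98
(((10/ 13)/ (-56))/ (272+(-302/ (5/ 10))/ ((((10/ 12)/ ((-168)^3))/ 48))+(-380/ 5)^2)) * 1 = -25/ 300233169565056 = -0.00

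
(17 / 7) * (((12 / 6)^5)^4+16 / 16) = 17825809 / 7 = 2546544.14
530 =530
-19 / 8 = -2.38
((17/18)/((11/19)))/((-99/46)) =-7429/9801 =-0.76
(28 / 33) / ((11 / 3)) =28 / 121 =0.23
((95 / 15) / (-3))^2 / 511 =361 / 41391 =0.01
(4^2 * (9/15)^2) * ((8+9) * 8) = 19584/25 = 783.36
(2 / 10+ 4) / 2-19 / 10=1 / 5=0.20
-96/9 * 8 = -256/3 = -85.33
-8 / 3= -2.67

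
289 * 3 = 867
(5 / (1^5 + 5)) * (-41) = -34.17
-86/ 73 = -1.18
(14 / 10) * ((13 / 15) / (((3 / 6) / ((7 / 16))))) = 637 / 600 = 1.06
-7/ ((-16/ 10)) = 35/ 8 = 4.38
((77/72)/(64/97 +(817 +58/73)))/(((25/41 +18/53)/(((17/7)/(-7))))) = -2877371431/6025856722200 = -0.00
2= 2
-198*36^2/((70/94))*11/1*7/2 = -66333168/5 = -13266633.60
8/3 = 2.67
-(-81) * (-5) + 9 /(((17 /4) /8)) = -6597 /17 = -388.06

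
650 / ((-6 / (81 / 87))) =-2925 / 29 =-100.86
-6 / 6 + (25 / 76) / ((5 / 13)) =-11 / 76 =-0.14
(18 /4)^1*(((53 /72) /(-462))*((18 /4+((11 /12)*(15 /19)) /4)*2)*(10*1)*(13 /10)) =-980447 /1123584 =-0.87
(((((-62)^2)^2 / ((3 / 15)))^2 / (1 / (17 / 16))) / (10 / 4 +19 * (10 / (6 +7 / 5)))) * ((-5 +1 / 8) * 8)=-1115854402104809120 / 139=-8027729511545389.35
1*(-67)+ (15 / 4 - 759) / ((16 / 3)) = -13351 / 64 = -208.61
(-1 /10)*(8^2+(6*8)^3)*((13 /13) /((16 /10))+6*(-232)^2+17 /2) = -3573670100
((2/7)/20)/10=0.00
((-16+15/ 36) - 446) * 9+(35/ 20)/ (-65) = -270028/ 65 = -4154.28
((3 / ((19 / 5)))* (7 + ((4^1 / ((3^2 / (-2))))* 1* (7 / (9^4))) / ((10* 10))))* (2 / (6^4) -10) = -55.25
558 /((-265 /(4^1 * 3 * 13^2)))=-1131624 /265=-4270.28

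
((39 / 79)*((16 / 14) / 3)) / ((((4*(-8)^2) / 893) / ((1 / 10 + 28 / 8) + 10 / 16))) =1961921 / 707840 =2.77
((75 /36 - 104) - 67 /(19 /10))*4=-31277 /57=-548.72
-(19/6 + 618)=-3727/6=-621.17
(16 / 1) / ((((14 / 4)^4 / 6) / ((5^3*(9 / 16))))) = 108000 / 2401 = 44.98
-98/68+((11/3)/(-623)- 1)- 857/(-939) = -30518839/19889898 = -1.53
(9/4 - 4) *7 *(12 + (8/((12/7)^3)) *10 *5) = -483679/432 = -1119.63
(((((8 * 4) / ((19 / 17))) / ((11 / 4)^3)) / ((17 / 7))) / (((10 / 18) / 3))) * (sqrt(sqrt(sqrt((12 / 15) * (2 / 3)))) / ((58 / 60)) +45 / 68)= 870912 / 429913 +774144 * 15^(7 / 8) * 2^(3 / 8) / 3666905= 4.95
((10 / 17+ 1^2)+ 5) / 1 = 112 / 17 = 6.59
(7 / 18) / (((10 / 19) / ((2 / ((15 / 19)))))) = 2527 / 1350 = 1.87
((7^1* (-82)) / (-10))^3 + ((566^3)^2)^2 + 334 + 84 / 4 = 1080929014117615599540293000000000.00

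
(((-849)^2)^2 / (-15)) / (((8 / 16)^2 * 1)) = -692738775468 / 5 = -138547755093.60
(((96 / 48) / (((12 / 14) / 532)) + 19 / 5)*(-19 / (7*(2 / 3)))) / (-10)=354863 / 700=506.95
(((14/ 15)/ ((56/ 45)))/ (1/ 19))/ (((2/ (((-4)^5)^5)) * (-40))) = 1002754604531712/ 5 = 200550920906342.40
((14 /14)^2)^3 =1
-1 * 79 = -79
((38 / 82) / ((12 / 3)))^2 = 361 / 26896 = 0.01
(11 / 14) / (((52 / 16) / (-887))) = -19514 / 91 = -214.44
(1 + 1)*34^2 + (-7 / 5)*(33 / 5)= 57569 / 25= 2302.76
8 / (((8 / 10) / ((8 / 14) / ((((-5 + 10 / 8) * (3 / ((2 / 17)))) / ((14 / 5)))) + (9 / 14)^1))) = 33529 / 5355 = 6.26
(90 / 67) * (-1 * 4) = -360 / 67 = -5.37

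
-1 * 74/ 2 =-37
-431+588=157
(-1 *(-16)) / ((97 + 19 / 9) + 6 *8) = 36 / 331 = 0.11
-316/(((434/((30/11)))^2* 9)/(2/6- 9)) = 205400/17093307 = 0.01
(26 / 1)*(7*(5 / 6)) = 455 / 3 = 151.67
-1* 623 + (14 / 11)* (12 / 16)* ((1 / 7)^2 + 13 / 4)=-381845 / 616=-619.88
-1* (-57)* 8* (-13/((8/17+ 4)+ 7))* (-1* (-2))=-5168/5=-1033.60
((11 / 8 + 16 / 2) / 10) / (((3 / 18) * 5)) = 9 / 8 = 1.12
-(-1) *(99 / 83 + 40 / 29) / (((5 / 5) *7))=6191 / 16849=0.37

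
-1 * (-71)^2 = -5041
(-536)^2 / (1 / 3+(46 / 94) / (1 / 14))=40508736 / 1013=39988.88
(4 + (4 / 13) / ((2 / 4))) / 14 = 30 / 91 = 0.33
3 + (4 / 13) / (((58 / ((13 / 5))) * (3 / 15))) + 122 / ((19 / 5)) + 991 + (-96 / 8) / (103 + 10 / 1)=63886074 / 62263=1026.07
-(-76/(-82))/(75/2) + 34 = 104474/3075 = 33.98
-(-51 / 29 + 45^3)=-2642574 / 29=-91123.24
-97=-97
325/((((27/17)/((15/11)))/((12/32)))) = 27625/264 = 104.64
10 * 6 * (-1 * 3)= -180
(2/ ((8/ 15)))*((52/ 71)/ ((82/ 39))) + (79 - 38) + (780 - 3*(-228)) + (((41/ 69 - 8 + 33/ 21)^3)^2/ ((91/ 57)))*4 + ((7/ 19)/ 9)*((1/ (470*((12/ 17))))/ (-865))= 3475354292302006066301744537169569/ 34639585392810357259964609400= 100328.98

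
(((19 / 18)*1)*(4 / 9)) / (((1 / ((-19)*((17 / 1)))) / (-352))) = 53338.86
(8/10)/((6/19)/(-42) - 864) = -532/574565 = -0.00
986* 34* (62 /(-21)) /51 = -122264 /63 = -1940.70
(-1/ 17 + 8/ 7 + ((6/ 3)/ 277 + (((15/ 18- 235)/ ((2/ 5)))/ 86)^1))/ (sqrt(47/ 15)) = -194443003 * sqrt(705)/ 1598837352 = -3.23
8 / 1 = 8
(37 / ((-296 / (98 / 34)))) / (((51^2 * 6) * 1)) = -49 / 2122416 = -0.00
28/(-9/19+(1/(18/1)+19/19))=9576/199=48.12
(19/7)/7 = 19/49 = 0.39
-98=-98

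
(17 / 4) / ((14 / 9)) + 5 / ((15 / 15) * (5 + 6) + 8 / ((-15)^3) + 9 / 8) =57638583 / 18329416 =3.14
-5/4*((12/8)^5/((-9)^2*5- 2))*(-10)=0.24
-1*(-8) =8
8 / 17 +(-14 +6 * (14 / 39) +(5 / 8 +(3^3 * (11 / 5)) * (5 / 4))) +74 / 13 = 122331 / 1768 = 69.19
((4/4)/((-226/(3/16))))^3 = -27/47280848896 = -0.00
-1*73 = -73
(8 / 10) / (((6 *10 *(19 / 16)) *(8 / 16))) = 32 / 1425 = 0.02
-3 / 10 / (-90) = 0.00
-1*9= -9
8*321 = 2568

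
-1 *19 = -19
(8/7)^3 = 512/343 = 1.49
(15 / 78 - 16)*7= -2877 / 26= -110.65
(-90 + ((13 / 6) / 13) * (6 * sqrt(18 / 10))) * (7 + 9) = -1440 + 48 * sqrt(5) / 5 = -1418.53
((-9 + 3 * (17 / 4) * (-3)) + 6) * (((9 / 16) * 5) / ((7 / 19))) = -141075 / 448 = -314.90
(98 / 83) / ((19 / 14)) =1372 / 1577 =0.87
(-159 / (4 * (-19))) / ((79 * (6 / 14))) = 371 / 6004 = 0.06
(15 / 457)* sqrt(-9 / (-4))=45 / 914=0.05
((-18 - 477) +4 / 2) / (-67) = 493 / 67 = 7.36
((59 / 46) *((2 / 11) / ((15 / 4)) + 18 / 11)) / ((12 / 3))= 8201 / 15180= 0.54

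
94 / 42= 47 / 21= 2.24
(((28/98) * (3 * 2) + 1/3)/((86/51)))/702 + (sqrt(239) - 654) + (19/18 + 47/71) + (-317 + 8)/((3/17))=-1676980463/697788 + sqrt(239)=-2387.82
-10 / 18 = -5 / 9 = -0.56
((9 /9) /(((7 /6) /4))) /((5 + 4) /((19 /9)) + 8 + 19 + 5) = 456 /4823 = 0.09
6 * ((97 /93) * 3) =582 /31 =18.77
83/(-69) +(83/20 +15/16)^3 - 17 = 113.48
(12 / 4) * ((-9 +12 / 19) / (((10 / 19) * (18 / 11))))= -583 / 20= -29.15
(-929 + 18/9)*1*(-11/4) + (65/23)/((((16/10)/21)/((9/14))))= 2573.10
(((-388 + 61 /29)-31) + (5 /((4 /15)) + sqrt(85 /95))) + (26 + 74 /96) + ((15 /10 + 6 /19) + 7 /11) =-107330195 /290928 + sqrt(323) /19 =-367.98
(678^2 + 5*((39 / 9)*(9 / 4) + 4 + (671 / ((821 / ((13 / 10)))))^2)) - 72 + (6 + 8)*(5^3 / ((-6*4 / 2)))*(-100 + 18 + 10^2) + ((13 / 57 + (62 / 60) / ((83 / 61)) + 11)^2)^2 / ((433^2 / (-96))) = 223271551904702925551348996891329 / 488504869958181053683755625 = 457050.82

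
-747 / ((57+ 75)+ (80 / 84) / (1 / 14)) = -2241 / 436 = -5.14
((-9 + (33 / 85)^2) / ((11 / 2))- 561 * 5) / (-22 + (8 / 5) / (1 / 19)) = -74351749 / 222530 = -334.12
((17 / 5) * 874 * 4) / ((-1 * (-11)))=59432 / 55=1080.58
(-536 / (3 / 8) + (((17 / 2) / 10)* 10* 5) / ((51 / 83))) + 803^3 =3106681601 / 6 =517780266.83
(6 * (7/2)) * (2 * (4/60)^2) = 14/75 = 0.19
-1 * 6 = -6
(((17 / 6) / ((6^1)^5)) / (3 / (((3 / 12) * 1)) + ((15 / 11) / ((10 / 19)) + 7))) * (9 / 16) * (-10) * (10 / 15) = -187 / 2954880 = -0.00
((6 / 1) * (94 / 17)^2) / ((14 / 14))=53016 / 289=183.45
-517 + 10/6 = -1546/3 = -515.33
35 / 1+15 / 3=40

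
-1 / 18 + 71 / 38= 310 / 171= 1.81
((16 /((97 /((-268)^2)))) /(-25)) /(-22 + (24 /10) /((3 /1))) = 574592 /25705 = 22.35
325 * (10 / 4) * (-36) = -29250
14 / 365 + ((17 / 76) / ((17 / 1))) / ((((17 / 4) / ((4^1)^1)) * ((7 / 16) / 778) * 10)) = 1849062 / 825265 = 2.24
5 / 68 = 0.07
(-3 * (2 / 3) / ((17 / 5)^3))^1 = -250 / 4913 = -0.05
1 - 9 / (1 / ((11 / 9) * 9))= -98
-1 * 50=-50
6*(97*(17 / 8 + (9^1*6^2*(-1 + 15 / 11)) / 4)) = 808689 / 44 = 18379.30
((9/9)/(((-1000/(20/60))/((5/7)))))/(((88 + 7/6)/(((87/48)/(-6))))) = 29/35952000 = 0.00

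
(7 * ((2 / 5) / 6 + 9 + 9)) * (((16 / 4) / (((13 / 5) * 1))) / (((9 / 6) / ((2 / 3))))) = 30352 / 351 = 86.47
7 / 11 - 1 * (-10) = 117 / 11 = 10.64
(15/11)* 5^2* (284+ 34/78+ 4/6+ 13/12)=9756.34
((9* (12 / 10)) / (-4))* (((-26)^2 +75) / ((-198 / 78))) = 87867 / 110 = 798.79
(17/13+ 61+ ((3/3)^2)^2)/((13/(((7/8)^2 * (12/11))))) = 120981/29744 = 4.07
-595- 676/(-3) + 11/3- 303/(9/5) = -1603/3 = -534.33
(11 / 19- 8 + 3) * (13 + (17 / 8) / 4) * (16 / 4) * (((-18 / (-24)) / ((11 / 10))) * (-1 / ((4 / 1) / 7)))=954765 / 3344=285.52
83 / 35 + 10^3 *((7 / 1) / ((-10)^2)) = 2533 / 35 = 72.37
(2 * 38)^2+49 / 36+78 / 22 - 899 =1933235 / 396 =4881.91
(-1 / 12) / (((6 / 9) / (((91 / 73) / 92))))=-91 / 53728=-0.00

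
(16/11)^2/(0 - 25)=-256/3025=-0.08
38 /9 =4.22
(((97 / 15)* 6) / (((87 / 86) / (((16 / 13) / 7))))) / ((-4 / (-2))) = 3.37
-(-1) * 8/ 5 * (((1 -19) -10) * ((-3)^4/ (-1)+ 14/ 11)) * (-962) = -188982976/ 55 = -3436054.11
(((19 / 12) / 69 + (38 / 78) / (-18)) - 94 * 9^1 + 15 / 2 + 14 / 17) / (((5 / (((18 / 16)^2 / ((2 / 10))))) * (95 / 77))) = -5590886763 / 6506240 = -859.31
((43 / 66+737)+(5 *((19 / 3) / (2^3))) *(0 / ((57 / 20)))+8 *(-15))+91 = 46771 / 66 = 708.65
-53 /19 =-2.79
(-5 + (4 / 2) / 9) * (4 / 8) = -43 / 18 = -2.39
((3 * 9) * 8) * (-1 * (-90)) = 19440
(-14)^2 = 196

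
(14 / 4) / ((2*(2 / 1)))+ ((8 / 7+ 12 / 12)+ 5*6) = 1849 / 56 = 33.02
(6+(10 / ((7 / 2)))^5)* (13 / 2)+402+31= 28732904 / 16807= 1709.58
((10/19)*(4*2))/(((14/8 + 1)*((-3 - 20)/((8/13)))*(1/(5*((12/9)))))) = -0.27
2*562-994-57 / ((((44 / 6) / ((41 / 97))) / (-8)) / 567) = 16039658 / 1067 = 15032.48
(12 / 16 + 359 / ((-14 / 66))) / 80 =-47367 / 2240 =-21.15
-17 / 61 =-0.28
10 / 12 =5 / 6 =0.83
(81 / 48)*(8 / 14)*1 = 27 / 28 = 0.96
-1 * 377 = -377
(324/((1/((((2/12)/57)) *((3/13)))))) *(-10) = -540/247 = -2.19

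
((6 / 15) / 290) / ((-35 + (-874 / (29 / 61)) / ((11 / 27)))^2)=3509 / 52609127836225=0.00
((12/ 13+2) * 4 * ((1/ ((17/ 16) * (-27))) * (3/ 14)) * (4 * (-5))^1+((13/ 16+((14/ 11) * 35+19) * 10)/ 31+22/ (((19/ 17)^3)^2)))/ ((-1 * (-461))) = 119932435518237733/ 1647516284201996208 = 0.07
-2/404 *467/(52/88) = -3.91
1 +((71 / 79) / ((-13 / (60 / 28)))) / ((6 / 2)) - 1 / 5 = 26981 / 35945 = 0.75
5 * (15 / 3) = 25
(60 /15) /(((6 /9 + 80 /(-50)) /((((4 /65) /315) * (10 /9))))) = -0.00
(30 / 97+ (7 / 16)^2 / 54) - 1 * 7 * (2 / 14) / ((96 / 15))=209953 / 1340928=0.16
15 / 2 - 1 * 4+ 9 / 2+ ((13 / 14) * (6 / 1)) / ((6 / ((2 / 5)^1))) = 293 / 35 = 8.37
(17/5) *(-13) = -221/5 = -44.20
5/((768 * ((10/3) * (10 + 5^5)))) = 1/1605120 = 0.00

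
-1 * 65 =-65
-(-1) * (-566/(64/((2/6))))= -283/96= -2.95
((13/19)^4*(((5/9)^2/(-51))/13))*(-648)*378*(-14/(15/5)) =-258367200/2215457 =-116.62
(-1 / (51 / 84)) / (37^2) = -28 / 23273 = -0.00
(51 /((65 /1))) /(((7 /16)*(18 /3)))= 136 /455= 0.30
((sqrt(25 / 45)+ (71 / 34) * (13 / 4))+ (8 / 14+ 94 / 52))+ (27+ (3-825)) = -9725483 / 12376+ sqrt(5) / 3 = -785.09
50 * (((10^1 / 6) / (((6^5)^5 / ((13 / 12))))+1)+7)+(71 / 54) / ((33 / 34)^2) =401.40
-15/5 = -3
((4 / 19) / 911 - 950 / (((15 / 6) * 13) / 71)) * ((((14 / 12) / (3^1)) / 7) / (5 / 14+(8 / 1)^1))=-3268977376 / 236942901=-13.80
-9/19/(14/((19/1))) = -9/14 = -0.64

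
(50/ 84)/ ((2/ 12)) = 25/ 7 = 3.57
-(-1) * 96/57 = 32/19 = 1.68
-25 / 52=-0.48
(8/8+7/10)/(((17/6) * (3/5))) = 1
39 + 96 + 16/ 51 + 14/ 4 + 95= 23849/ 102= 233.81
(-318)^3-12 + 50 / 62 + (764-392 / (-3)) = -2990559013 / 93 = -32156548.53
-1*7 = -7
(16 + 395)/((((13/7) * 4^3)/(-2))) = -2877/416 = -6.92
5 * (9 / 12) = 15 / 4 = 3.75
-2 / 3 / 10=-1 / 15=-0.07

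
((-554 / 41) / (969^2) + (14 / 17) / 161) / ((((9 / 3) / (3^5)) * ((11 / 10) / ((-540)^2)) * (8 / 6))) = 88895592612000 / 1082204717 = 82143.05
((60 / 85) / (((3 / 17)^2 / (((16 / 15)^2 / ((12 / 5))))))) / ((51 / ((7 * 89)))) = 159488 / 1215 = 131.27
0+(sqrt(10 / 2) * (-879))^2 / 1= 3863205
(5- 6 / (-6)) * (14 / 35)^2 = 24 / 25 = 0.96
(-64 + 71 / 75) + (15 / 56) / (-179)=-47404621 / 751800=-63.05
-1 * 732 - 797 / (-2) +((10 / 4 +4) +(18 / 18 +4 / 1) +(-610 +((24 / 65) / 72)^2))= -35439299 / 38025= -932.00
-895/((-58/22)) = 9845/29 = 339.48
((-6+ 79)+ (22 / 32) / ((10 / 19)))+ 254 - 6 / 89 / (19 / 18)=88809259 / 270560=328.24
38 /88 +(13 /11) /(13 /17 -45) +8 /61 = 270587 /504592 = 0.54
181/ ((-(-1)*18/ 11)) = 1991/ 18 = 110.61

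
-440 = -440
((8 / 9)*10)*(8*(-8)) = -5120 / 9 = -568.89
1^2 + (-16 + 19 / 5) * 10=-121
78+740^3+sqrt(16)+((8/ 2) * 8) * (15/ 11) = 4457465382/ 11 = 405224125.64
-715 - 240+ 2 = -953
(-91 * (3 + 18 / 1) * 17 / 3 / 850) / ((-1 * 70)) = 91 / 500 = 0.18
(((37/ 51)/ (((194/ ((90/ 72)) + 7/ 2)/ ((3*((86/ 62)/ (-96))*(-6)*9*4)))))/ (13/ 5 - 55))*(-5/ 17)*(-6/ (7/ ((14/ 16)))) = -1789875/ 9933595856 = -0.00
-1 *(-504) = 504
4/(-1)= -4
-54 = -54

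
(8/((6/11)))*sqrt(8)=41.48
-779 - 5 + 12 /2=-778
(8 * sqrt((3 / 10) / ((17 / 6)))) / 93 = 8 * sqrt(85) / 2635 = 0.03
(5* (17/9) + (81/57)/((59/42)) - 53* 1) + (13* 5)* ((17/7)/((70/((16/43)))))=-41.70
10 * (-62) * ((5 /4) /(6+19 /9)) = -6975 /73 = -95.55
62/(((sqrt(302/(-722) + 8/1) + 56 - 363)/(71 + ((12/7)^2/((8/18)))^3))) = -145551802503011/2001277255824 - 24953163467 *sqrt(2737)/2001277255824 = -73.38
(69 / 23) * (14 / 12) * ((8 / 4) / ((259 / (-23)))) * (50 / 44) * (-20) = 5750 / 407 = 14.13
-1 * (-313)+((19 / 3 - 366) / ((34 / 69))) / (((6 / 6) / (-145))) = 3609107 / 34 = 106150.21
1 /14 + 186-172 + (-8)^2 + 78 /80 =22133 /280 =79.05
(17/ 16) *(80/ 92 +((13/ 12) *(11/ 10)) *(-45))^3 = -15549055376131/ 99672064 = -156002.14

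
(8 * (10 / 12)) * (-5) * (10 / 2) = -500 / 3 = -166.67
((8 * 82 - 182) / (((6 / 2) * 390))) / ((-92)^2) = 79 / 1650480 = 0.00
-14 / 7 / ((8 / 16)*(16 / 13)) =-13 / 4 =-3.25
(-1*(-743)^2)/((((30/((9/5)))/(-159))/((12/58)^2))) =4739892714/21025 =225440.79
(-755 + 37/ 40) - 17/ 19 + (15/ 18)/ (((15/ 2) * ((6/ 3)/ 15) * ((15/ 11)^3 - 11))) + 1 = -9684678733/ 12843240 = -754.07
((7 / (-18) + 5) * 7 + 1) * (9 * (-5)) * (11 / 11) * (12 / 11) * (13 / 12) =-38935 / 22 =-1769.77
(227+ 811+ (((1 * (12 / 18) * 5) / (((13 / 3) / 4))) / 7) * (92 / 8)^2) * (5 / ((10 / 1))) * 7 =49874 / 13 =3836.46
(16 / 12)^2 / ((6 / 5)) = 40 / 27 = 1.48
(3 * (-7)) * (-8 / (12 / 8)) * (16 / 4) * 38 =17024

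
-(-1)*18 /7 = 18 /7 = 2.57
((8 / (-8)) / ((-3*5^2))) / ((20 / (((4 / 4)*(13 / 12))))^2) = 169 / 4320000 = 0.00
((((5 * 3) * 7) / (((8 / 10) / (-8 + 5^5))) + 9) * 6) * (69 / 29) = 338747427 / 58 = 5840472.88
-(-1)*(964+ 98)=1062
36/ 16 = 9/ 4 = 2.25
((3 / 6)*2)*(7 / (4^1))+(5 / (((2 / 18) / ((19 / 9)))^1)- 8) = 355 / 4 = 88.75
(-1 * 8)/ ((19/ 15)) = -120/ 19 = -6.32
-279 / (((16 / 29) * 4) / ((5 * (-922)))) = 582804.84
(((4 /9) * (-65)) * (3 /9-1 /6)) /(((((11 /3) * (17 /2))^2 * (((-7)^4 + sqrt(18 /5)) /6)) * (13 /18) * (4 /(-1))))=4321800 /1007946001403-1080 * sqrt(10) /1007946001403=0.00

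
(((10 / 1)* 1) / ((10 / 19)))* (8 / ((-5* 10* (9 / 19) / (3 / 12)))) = -361 / 225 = -1.60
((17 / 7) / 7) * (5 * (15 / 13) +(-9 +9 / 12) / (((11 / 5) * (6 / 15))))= -6375 / 5096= -1.25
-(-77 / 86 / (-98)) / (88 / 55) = -55 / 9632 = -0.01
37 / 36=1.03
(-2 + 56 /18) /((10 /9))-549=-548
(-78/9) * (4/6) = -5.78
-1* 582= -582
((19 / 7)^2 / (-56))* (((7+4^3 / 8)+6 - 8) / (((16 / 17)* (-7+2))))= 79781 / 219520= 0.36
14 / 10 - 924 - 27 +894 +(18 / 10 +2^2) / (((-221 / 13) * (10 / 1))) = -47289 / 850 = -55.63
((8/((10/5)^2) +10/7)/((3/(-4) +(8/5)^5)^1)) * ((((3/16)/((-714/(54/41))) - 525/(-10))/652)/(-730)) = -7684374375/197824094441036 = -0.00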